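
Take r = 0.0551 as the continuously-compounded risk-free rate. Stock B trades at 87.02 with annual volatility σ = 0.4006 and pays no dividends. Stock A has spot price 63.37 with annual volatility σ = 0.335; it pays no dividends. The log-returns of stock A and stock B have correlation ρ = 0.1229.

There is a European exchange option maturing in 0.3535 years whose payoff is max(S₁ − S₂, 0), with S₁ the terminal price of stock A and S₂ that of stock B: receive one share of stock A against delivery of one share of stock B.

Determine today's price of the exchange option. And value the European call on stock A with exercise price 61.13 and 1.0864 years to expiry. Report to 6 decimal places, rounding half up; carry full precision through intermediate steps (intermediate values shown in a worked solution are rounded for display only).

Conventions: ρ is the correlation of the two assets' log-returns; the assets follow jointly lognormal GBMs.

exchange price = 1.504062
price(stock A call K=61.13) = 11.587699

σ_eff = √(σ₁² + σ₂² − 2ρσ₁σ₂) = √(0.335² + 0.4006² − 2·0.1229·0.335·0.4006) = 0.489611
d₁ = (ln(S₁/S₂) + (q₂ − q₁ + σ_eff²/2)T) / (σ_eff√T) = (ln(63.37/87.02) + (0.0 − 0.0 + 0.119859)·0.3535) / 0.291102 = -0.943919
d₂ = d₁ − σ_eff√T = -0.943919 − 0.291102 = -1.235022
N(d₁) = 0.172605,  N(d₂) = 0.108411
V = S₁·e^{−q₁T}·N(d₁) − S₂·e^{−q₂T}·N(d₂) = 10.938007 − 9.433945 = 1.504062
[vanilla: stock A call K=61.13]
σ√T = 0.335·√1.0864 = 0.349172
d₁ = (ln(S/K) + (r+σ²/2)T) / (σ√T) = (ln(63.37/61.13) + (0.0551+0.335²/2)·1.0864) / 0.349172 = (0.035988 + 0.120821) / 0.349172 = 0.449088
d₂ = d₁ − σ√T = 0.449088 − 0.349172 = 0.099916
e^{−rT} = 0.941896
N(d₁) = 0.673316,  N(d₂) = 0.539794
price = S·N(d₁) − K·e^{−rT}·N(d₂) = 42.668031 − 31.080332 = 11.587699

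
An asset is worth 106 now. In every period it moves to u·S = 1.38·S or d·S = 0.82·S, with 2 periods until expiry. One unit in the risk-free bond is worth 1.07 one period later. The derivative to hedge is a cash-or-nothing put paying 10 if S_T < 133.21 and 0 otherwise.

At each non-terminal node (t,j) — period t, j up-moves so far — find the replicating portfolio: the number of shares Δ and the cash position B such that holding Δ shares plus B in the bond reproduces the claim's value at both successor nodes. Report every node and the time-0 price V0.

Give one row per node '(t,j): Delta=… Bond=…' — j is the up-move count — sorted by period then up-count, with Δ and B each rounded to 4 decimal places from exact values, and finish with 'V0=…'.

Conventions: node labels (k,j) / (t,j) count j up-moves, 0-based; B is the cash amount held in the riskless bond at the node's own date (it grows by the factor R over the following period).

Risk-neutral probability p* = (R−d)/(u−d) = (1.07−0.82)/(1.38−0.82) = 0.4464.
Payoffs at expiry: V(2,0)=10.0000, V(2,1)=10.0000, V(2,2)=0.0000
Node (1,0) S=86.9200: V=(p*·10.0000+(1−p*)·10.0000)/1.07=9.3458; Δ=(10.0000−10.0000)/(119.9496−71.2744)=0.0000; B=V−Δ·S=9.3458
Node (1,1) S=146.2800: V=(p*·0.0000+(1−p*)·10.0000)/1.07=5.1736; Δ=(0.0000−10.0000)/(201.8664−119.9496)=-0.1221; B=V−Δ·S=23.0307
Node (0,0) S=106.0000: V=(p*·5.1736+(1−p*)·9.3458)/1.07=6.9936; Δ=(5.1736−9.3458)/(146.2800−86.9200)=-0.0703; B=V−Δ·S=14.4440
As a check, the time-0 holding Δ(0,0)·S0 + B(0,0) comes to 6.9936 — exactly V0.

(0,0): Delta=-0.0703 Bond=14.4440
(1,0): Delta=0.0000 Bond=9.3458
(1,1): Delta=-0.1221 Bond=23.0307
V0=6.9936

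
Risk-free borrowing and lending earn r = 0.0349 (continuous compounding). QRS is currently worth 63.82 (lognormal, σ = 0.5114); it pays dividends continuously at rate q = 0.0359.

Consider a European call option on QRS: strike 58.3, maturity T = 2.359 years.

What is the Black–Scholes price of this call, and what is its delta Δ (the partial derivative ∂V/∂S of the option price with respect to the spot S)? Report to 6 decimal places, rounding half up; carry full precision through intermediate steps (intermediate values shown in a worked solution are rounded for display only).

price = 19.732345
Δ = 0.636898

σ√T = 0.5114·√2.359 = 0.785461
d₁ = (ln(S/K) + (r−q+σ²/2)T) / (σ√T) = (ln(63.82/58.3) + (0.0349−0.0359+0.5114²/2)·2.359) / 0.785461 = (0.090465 + 0.306116) / 0.785461 = 0.504901
d₂ = d₁ − σ√T = 0.504901 − 0.785461 = -0.280560
e^{−rT} = 0.920969
e^{−qT} = 0.918799
N(d₁) = 0.693186,  N(d₂) = 0.389524
Call price V = S·e^{−qT}·N(d₁) − K·e^{−rT}·N(d₂) = 40.646850 − 20.914505 = 19.732345
Δ = e^{−qT}·N(d₁) = 0.636898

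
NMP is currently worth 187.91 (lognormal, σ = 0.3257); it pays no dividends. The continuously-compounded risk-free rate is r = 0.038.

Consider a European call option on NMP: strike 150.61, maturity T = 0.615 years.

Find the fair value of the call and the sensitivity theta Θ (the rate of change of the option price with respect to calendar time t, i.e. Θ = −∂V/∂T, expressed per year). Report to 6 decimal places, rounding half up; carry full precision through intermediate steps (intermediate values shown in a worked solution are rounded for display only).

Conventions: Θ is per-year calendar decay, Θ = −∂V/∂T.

σ√T = 0.3257·√0.615 = 0.255420
d₁ = (ln(S/K) + (r+σ²/2)T) / (σ√T) = (ln(187.91/150.61) + (0.038+0.3257²/2)·0.615) / 0.255420 = (0.221269 + 0.055990) / 0.255420 = 1.085502
d₂ = d₁ − σ√T = 1.085502 − 0.255420 = 0.830082
e^{−rT} = 0.976901
N(d₁) = 0.861150,  N(d₂) = 0.796754
Call price V = S·N(d₁) − K·e^{−rT}·N(d₂) = 161.818751 − 117.227210 = 44.591540
φ(d₁) = (1/√(2π))·e^{−d₁²/2} = 0.221331
Θ = −S·φ(d₁)·σ/(2√T) − r·K·e^{−rT}·N(d₂) = −8.636593 − 4.454634 = -13.091227

price = 44.591540
Θ = -13.091227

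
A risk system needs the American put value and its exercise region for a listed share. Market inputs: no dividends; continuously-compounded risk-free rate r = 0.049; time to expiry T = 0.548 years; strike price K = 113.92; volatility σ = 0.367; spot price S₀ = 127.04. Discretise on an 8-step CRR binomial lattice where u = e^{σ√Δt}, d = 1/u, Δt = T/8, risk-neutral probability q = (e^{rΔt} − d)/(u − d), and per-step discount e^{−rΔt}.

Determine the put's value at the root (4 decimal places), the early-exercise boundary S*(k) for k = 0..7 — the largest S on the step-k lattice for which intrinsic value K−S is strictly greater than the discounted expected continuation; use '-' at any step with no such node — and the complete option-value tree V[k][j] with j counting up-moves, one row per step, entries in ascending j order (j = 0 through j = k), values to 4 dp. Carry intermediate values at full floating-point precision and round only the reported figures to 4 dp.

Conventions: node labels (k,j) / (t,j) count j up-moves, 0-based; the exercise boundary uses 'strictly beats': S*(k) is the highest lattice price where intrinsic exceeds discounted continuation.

Δt=0.06850  u=1.10082  d=0.90842  q=0.49348  discount=0.99665
step 8 (expiry): payoffs max(K−S,0) = 55.0061 42.5282 27.4074 9.0841 0.0000 0.0000 0.0000 0.0000 0.0000
step 7: (k=7,j=0): S=64.8535, K−S=49.0665, hold=48.6848 ⇒ V=49.0665 exercise | (k=7,j=1): S=78.5894, K−S=35.3306, hold=34.9489 ⇒ V=35.3306 exercise | (k=7,j=2): S=95.2345, K−S=18.6855, hold=18.3037 ⇒ V=18.6855 exercise | (k=7,j=3): S=115.4051, K−S=0.0000, hold=4.5859 ⇒ V=4.5859 continue | (k=7,j=4): S=139.8479, K−S=0.0000, hold=0.0000 ⇒ V=0.0000 continue | (k=7,j=5): S=169.4675, K−S=0.0000, hold=0.0000 ⇒ V=0.0000 continue | (k=7,j=6): S=205.3606, K−S=0.0000, hold=0.0000 ⇒ V=0.0000 continue | (k=7,j=7): S=248.8558, K−S=0.0000, hold=0.0000 ⇒ V=0.0000 continue  boundary S*=95.2345
step 6: (k=6,j=0): S=71.3918, K−S=42.5282, hold=42.1464 ⇒ V=42.5282 exercise | (k=6,j=1): S=86.5126, K−S=27.4074, hold=27.0257 ⇒ V=27.4074 exercise | (k=6,j=2): S=104.8359, K−S=9.0841, hold=11.6883 ⇒ V=11.6883 continue | (k=6,j=3): S=127.0400, K−S=0.0000, hold=2.3151 ⇒ V=2.3151 continue | (k=6,j=4): S=153.9470, K−S=0.0000, hold=0.0000 ⇒ V=0.0000 continue | (k=6,j=5): S=186.5528, K−S=0.0000, hold=0.0000 ⇒ V=0.0000 continue | (k=6,j=6): S=226.0645, K−S=0.0000, hold=0.0000 ⇒ V=0.0000 continue  boundary S*=86.5126
step 5: (k=5,j=0): S=78.5894, K−S=35.3306, hold=34.9489 ⇒ V=35.3306 exercise | (k=5,j=1): S=95.2345, K−S=18.6855, hold=19.5845 ⇒ V=19.5845 continue | (k=5,j=2): S=115.4051, K−S=0.0000, hold=7.0391 ⇒ V=7.0391 continue | (k=5,j=3): S=139.8479, K−S=0.0000, hold=1.1687 ⇒ V=1.1687 continue | (k=5,j=4): S=169.4675, K−S=0.0000, hold=0.0000 ⇒ V=0.0000 continue | (k=5,j=5): S=205.3606, K−S=0.0000, hold=0.0000 ⇒ V=0.0000 continue  boundary S*=78.5894
step 4: (k=4,j=0): S=86.5126, K−S=27.4074, hold=27.4679 ⇒ V=27.4679 continue | (k=4,j=1): S=104.8359, K−S=9.0841, hold=13.3487 ⇒ V=13.3487 continue | (k=4,j=2): S=127.0400, K−S=0.0000, hold=4.1283 ⇒ V=4.1283 continue | (k=4,j=3): S=153.9470, K−S=0.0000, hold=0.5900 ⇒ V=0.5900 continue | (k=4,j=4): S=186.5528, K−S=0.0000, hold=0.0000 ⇒ V=0.0000 continue  boundary S*=-
step 3: (k=3,j=0): S=95.2345, K−S=18.6855, hold=20.4317 ⇒ V=20.4317 continue | (k=3,j=1): S=115.4051, K−S=0.0000, hold=8.7692 ⇒ V=8.7692 continue | (k=3,j=2): S=139.8479, K−S=0.0000, hold=2.3742 ⇒ V=2.3742 continue | (k=3,j=3): S=169.4675, K−S=0.0000, hold=0.2978 ⇒ V=0.2978 continue  boundary S*=-
step 2: (k=2,j=0): S=104.8359, K−S=9.0841, hold=14.6273 ⇒ V=14.6273 continue | (k=2,j=1): S=127.0400, K−S=0.0000, hold=5.5946 ⇒ V=5.5946 continue | (k=2,j=2): S=153.9470, K−S=0.0000, hold=1.3451 ⇒ V=1.3451 continue  boundary S*=-
step 1: (k=1,j=0): S=115.4051, K−S=0.0000, hold=10.1358 ⇒ V=10.1358 continue | (k=1,j=1): S=139.8479, K−S=0.0000, hold=3.4858 ⇒ V=3.4858 continue  boundary S*=-
step 0: (k=0,j=0): S=127.0400, K−S=0.0000, hold=6.8312 ⇒ V=6.8312 continue  boundary S*=-

price = 6.8312
boundary = - - - - - 78.5894 86.5126 95.2345
tree:
6.8312
10.1358 3.4858
14.6273 5.5946 1.3451
20.4317 8.7692 2.3742 0.2978
27.4679 13.3487 4.1283 0.5900 0.0000
35.3306 19.5845 7.0391 1.1687 0.0000 0.0000
42.5282 27.4074 11.6883 2.3151 0.0000 0.0000 0.0000
49.0665 35.3306 18.6855 4.5859 0.0000 0.0000 0.0000 0.0000
55.0061 42.5282 27.4074 9.0841 0.0000 0.0000 0.0000 0.0000 0.0000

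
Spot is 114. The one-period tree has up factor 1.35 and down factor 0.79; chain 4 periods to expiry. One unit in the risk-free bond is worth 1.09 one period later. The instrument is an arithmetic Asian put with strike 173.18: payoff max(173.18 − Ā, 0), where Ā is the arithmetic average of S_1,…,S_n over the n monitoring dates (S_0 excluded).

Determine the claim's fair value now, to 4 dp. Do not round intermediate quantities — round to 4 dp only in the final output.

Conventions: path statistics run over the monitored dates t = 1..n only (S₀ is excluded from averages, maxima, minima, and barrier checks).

price = 29.6818

Risk-neutral up-probability p* = (R−d)/(u−d) = (1.09−0.79)/(1.35−0.79) = 0.5357; the claim prices as the p*-weighted sum of path payoffs discounted by R^4.
Enumerate all 2^4 = 16 price paths (U = up ×1.35, D = down ×0.79); each path with k up-moves has probability p*^k·(1−p*)^(4−k).
DDDD: Ā=65.4542, payoff=107.7258, prob=0.046467
UDDD: Ā=111.8522, payoff=61.3278, prob=0.053615
DUDD: Ā=95.8922, payoff=77.2878, prob=0.053615
UUDD: Ā=163.8664, payoff=9.3136, prob=0.061864
DDUD: Ā=83.2838, payoff=89.8962, prob=0.053615
UDUD: Ā=142.3204, payoff=30.8596, prob=0.061864
DUUD: Ā=126.3604, payoff=46.8196, prob=0.061864
UUUD: Ā=215.9323, payoff=0.0000, prob=0.071381
DDDU: Ā=73.3231, payoff=99.8569, prob=0.053615
UDDU: Ā=125.2990, payoff=47.8810, prob=0.061864
DUDU: Ā=109.3390, payoff=63.8410, prob=0.061864
UUDU: Ā=186.8452, payoff=0.0000, prob=0.071381
DDUU: Ā=96.7306, payoff=76.4494, prob=0.061864
UDUU: Ā=165.2992, payoff=7.8808, prob=0.071381
DUUU: Ā=149.3392, payoff=23.8408, prob=0.071381
UUUU: Ā=255.1999, payoff=0.0000, prob=0.082363
Price = Σ prob·payoff / R^4 = 41.898318 / 1.411582 = 29.6818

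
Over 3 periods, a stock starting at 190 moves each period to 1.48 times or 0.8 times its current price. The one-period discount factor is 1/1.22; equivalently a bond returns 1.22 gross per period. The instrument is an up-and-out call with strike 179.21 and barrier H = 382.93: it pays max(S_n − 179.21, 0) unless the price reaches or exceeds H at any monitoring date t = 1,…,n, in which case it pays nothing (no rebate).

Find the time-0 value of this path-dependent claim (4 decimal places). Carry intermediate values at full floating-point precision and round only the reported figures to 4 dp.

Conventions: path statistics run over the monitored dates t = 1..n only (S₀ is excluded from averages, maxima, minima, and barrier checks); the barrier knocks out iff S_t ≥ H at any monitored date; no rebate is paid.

price = 24.8108

Set p* = 0.6176 (from d < R < u); the path-dependent value is the discounted p*-expectation over all price paths.
Enumerate all 2^3 = 8 price paths (U = up ×1.48, D = down ×0.8); each path with k up-moves has probability p*^k·(1−p*)^(3−k).
DDD: M=152.0000, payoff=0.0000, prob=0.055898
UDD: M=281.2000, payoff=0.7580, prob=0.090296
DUD: M=224.9600, payoff=0.7580, prob=0.090296
UUD: M=416.1760, payoff=0.0000, prob=0.145863
DDU: M=179.9680, payoff=0.7580, prob=0.090296
UDU: M=332.9408, payoff=153.7308, prob=0.145863
DUU: M=332.9408, payoff=153.7308, prob=0.145863
UUU: M=615.9405, payoff=0.0000, prob=0.235625
Price = Σ prob·payoff / R^3 = 45.052610 / 1.815848 = 24.8108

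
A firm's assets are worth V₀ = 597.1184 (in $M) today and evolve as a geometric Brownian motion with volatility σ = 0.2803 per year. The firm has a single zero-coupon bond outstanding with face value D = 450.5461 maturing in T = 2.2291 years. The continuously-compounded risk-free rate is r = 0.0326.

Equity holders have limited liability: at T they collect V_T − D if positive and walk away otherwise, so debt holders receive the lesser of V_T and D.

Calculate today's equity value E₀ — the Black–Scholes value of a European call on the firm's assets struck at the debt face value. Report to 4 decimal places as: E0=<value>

E0=201.0066

With assets at 597.1184 and a single debt payment of 450.5461 at 2.2291 years:
d₁ = [ln(V₀/D) + (r + σ²/2)T] / (σ√T)
   = [ln(597.1184/450.5461) + (0.0326 + 0.5·0.2803²)·2.2291] / (0.2803·√2.2291)
   = [0.281655 + 0.160237] / 0.418493 = 1.055913
d₂ = d₁ − σ√T = 1.055913 − 0.418493 = 0.637420
N(d₁) = 0.854496,  N(d₂) = 0.738074,  e^(−rT) = 0.929909
E₀ = V₀·N(d₁) − D·e^(−rT)·N(d₂)
   = 597.1184·0.854496 − 450.5461·0.929909·0.738074 = 201.006586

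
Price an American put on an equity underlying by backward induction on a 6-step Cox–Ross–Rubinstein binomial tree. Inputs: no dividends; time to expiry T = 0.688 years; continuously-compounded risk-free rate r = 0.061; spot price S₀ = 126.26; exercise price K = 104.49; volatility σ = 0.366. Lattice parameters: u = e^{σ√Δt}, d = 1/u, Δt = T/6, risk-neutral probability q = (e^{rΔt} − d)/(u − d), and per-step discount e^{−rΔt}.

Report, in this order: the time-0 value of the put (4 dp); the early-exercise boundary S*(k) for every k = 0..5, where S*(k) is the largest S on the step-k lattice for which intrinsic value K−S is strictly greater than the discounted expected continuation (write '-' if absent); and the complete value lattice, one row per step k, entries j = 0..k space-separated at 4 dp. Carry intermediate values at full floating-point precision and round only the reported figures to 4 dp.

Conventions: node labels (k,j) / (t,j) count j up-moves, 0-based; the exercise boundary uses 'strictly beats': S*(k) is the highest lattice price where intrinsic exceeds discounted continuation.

Δt=0.11467, u=1.13194, d=0.88344, q=0.49730, disc=e^(-rΔt)=0.99303
k=6 terminal: V=max(K-S,0) → 44.4673 27.5830 5.9493 0.0000 0.0000 0.0000 0.0000
k=5: j=0 S=67.9424 intr=36.5476 cont=35.8193 V=36.5476[EX]; j=1 S=87.0544 intr=17.4356 cont=16.7073 V=17.4356[EX]; j=2 S=111.5426 intr=0.0000 cont=2.9698 V=2.9698[hold]; j=3 S=142.9193 intr=0.0000 cont=0.0000 V=0.0000[hold]; j=4 S=183.1221 intr=0.0000 cont=0.0000 V=0.0000[hold]; j=5 S=234.6339 intr=0.0000 cont=0.0000 V=0.0000[hold]  S*(5)=87.0544
k=4: j=0 S=76.9070 intr=27.5830 cont=26.8547 V=27.5830[EX]; j=1 S=98.5407 intr=5.9493 cont=10.1704 V=10.1704[hold]; j=2 S=126.2600 intr=0.0000 cont=1.4825 V=1.4825[hold]; j=3 S=161.7766 intr=0.0000 cont=0.0000 V=0.0000[hold]; j=4 S=207.2840 intr=0.0000 cont=0.0000 V=0.0000[hold]  S*(4)=76.9070
k=3: j=0 S=87.0544 intr=17.4356 cont=18.7918 V=18.7918[hold]; j=1 S=111.5426 intr=0.0000 cont=5.8091 V=5.8091[hold]; j=2 S=142.9193 intr=0.0000 cont=0.7401 V=0.7401[hold]; j=3 S=183.1221 intr=0.0000 cont=0.0000 V=0.0000[hold]  S*(3)=-
k=2: j=0 S=98.5407 intr=5.9493 cont=12.2495 V=12.2495[hold]; j=1 S=126.2600 intr=0.0000 cont=3.2654 V=3.2654[hold]; j=2 S=161.7766 intr=0.0000 cont=0.3694 V=0.3694[hold]  S*(2)=-
k=1: j=0 S=111.5426 intr=0.0000 cont=7.7275 V=7.7275[hold]; j=1 S=142.9193 intr=0.0000 cont=1.8125 V=1.8125[hold]  S*(1)=-
k=0: j=0 S=126.2600 intr=0.0000 cont=4.7526 V=4.7526[hold]  S*(0)=-

price = 4.7526
boundary = - - - - 76.9070 87.0544
tree:
4.7526
7.7275 1.8125
12.2495 3.2654 0.3694
18.7918 5.8091 0.7401 0.0000
27.5830 10.1704 1.4825 0.0000 0.0000
36.5476 17.4356 2.9698 0.0000 0.0000 0.0000
44.4673 27.5830 5.9493 0.0000 0.0000 0.0000 0.0000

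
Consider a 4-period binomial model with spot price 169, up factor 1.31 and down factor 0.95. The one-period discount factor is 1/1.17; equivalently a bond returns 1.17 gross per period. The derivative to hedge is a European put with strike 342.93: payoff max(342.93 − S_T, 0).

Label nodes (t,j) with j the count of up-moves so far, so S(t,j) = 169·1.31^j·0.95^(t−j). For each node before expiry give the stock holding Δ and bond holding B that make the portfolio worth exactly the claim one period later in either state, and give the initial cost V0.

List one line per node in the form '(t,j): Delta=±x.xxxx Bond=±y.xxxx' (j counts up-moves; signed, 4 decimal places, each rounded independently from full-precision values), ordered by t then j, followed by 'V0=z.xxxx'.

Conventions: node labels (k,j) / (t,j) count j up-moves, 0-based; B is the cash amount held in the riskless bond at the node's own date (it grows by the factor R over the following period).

No-arbitrage ⇒ martingale measure with p* = (R−d)/(u−d) = 0.6111.
At maturity the claim pays: V(4,0)=205.2784, V(4,1)=153.1157, V(4,2)=81.1861, V(4,3)=0.0000, V(4,4)=0.0000
(3,0): S=144.8964. Δ = (V_up−V_dn)/(S_up−S_dn) = (153.1157−205.2784)/(189.8143−137.6516) = -1.0000. V = [p*·153.1157 + (1−p*)·205.2784]/1.17 = 148.2062. B = V − Δ·S = 293.1026.
(3,1): S=199.8045. Δ = (V_up−V_dn)/(S_up−S_dn) = (81.1861−153.1157)/(261.7439−189.8143) = -1.0000. V = [p*·81.1861 + (1−p*)·153.1157]/1.17 = 93.2981. B = V − Δ·S = 293.1026.
(3,2): S=275.5199. Δ = (V_up−V_dn)/(S_up−S_dn) = (0.0000−81.1861)/(360.9310−261.7439) = -0.8185. V = [p*·0.0000 + (1−p*)·81.1861]/1.17 = 26.9849. B = V − Δ·S = 252.5020.
(3,3): S=379.9274. Δ = (V_up−V_dn)/(S_up−S_dn) = (0.0000−0.0000)/(497.7049−360.9310) = 0.0000. V = [p*·0.0000 + (1−p*)·0.0000]/1.17 = 0.0000. B = V − Δ·S = 0.0000.
(2,0): S=152.5225. Δ = (V_up−V_dn)/(S_up−S_dn) = (93.2981−148.2062)/(199.8045−144.8964) = -1.0000. V = [p*·93.2981 + (1−p*)·148.2062]/1.17 = 97.9925. B = V − Δ·S = 250.5150.
(2,1): S=210.3205. Δ = (V_up−V_dn)/(S_up−S_dn) = (26.9849−93.2981)/(275.5199−199.8045) = -0.8758. V = [p*·26.9849 + (1−p*)·93.2981]/1.17 = 45.1055. B = V − Δ·S = 229.3086.
(2,2): S=290.0209. Δ = (V_up−V_dn)/(S_up−S_dn) = (0.0000−26.9849)/(379.9274−275.5199) = -0.2585. V = [p*·0.0000 + (1−p*)·26.9849]/1.17 = 8.9694. B = V − Δ·S = 83.9275.
(1,0): S=160.5500. Δ = (V_up−V_dn)/(S_up−S_dn) = (45.1055−97.9925)/(210.3205−152.5225) = -0.9150. V = [p*·45.1055 + (1−p*)·97.9925]/1.17 = 56.1305. B = V − Δ·S = 203.0389.
(1,1): S=221.3900. Δ = (V_up−V_dn)/(S_up−S_dn) = (8.9694−45.1055)/(290.0209−210.3205) = -0.4534. V = [p*·8.9694 + (1−p*)·45.1055]/1.17 = 19.6772. B = V − Δ·S = 120.0552.
(0,0): S=169.0000. Δ = (V_up−V_dn)/(S_up−S_dn) = (19.6772−56.1305)/(221.3900−160.5500) = -0.5992. V = [p*·19.6772 + (1−p*)·56.1305]/1.17 = 28.9346. B = V − Δ·S = 130.1937.
Sanity check at the root: Δ(0,0)·S0 + B(0,0) reproduces V0 = 28.9346.

(0,0): Delta=-0.5992 Bond=130.1937
(1,0): Delta=-0.9150 Bond=203.0389
(1,1): Delta=-0.4534 Bond=120.0552
(2,0): Delta=-1.0000 Bond=250.5150
(2,1): Delta=-0.8758 Bond=229.3086
(2,2): Delta=-0.2585 Bond=83.9275
(3,0): Delta=-1.0000 Bond=293.1026
(3,1): Delta=-1.0000 Bond=293.1026
(3,2): Delta=-0.8185 Bond=252.5020
(3,3): Delta=0.0000 Bond=0.0000
V0=28.9346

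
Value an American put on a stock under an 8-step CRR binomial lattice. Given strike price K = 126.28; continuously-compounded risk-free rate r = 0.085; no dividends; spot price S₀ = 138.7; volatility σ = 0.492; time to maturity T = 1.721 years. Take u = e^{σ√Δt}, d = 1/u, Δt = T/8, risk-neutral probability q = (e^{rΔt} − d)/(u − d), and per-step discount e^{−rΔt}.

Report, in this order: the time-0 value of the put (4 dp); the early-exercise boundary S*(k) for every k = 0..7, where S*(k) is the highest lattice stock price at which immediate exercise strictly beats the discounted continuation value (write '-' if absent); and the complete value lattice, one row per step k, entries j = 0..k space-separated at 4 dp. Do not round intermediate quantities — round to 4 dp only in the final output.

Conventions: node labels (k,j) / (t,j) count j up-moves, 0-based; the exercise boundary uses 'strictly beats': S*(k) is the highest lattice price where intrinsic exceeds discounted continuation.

params: Δt=0.21513 u=1.25633 d=0.79597 q=0.48328 e^(-rΔt)=0.98188
t_8 payoffs: 103.9320 91.0066 70.6054 38.4047 0.0000 0.0000 0.0000 0.0000 0.0000
t_7: node(7,0) S=28.0765 payoff=98.2035 vs cont=95.9154 → 98.2035 [stop]  node(7,1) S=44.3152 payoff=81.9648 vs cont=79.6767 → 81.9648 [stop]  node(7,2) S=69.9458 payoff=56.3342 vs cont=54.0460 → 56.3342 [stop]  node(7,3) S=110.4006 payoff=15.8794 vs cont=19.4848 → 19.4848 [wait]  node(7,4) S=174.2534 payoff=0.0000 vs cont=0.0000 → 0.0000 [wait]  node(7,5) S=275.0369 payoff=0.0000 vs cont=0.0000 → 0.0000 [wait]  node(7,6) S=434.1109 payoff=0.0000 vs cont=0.0000 → 0.0000 [wait]  node(7,7) S=685.1889 payoff=0.0000 vs cont=0.0000 → 0.0000 [wait]  ⇒ S*(7)=69.9458
t_6: node(6,0) S=35.2734 payoff=91.0066 vs cont=88.7185 → 91.0066 [stop]  node(6,1) S=55.6746 payoff=70.6054 vs cont=68.3173 → 70.6054 [stop]  node(6,2) S=87.8753 payoff=38.4047 vs cont=37.8275 → 38.4047 [stop]  node(6,3) S=138.7000 payoff=0.0000 vs cont=9.8857 → 9.8857 [wait]  node(6,4) S=218.9204 payoff=0.0000 vs cont=0.0000 → 0.0000 [wait]  node(6,5) S=345.5380 payoff=0.0000 vs cont=0.0000 → 0.0000 [wait]  node(6,6) S=545.3879 payoff=0.0000 vs cont=0.0000 → 0.0000 [wait]  ⇒ S*(6)=87.8753
t_5: node(5,0) S=44.3152 payoff=81.9648 vs cont=79.6767 → 81.9648 [stop]  node(5,1) S=69.9458 payoff=56.3342 vs cont=54.0460 → 56.3342 [stop]  node(5,2) S=110.4006 payoff=15.8794 vs cont=24.1759 → 24.1759 [wait]  node(5,3) S=174.2534 payoff=0.0000 vs cont=5.0156 → 5.0156 [wait]  node(5,4) S=275.0369 payoff=0.0000 vs cont=0.0000 → 0.0000 [wait]  node(5,5) S=434.1109 payoff=0.0000 vs cont=0.0000 → 0.0000 [wait]  ⇒ S*(5)=69.9458
t_4: node(4,0) S=55.6746 payoff=70.6054 vs cont=68.3173 → 70.6054 [stop]  node(4,1) S=87.8753 payoff=38.4047 vs cont=40.0535 → 40.0535 [wait]  node(4,2) S=138.7000 payoff=0.0000 vs cont=14.6458 → 14.6458 [wait]  node(4,3) S=218.9204 payoff=0.0000 vs cont=2.5447 → 2.5447 [wait]  node(4,4) S=345.5380 payoff=0.0000 vs cont=0.0000 → 0.0000 [wait]  ⇒ S*(4)=55.6746
t_3: node(3,0) S=69.9458 payoff=56.3342 vs cont=54.8284 → 56.3342 [stop]  node(3,1) S=110.4006 payoff=15.8794 vs cont=27.2711 → 27.2711 [wait]  node(3,2) S=174.2534 payoff=0.0000 vs cont=8.6381 → 8.6381 [wait]  node(3,3) S=275.0369 payoff=0.0000 vs cont=1.2911 → 1.2911 [wait]  ⇒ S*(3)=69.9458
t_2: node(2,0) S=87.8753 payoff=38.4047 vs cont=41.5223 → 41.5223 [wait]  node(2,1) S=138.7000 payoff=0.0000 vs cont=17.9352 → 17.9352 [wait]  node(2,2) S=218.9204 payoff=0.0000 vs cont=4.9952 → 4.9952 [wait]  ⇒ S*(2)=-
t_1: node(1,0) S=110.4006 payoff=15.8794 vs cont=29.5772 → 29.5772 [wait]  node(1,1) S=174.2534 payoff=0.0000 vs cont=11.4699 → 11.4699 [wait]  ⇒ S*(1)=-
t_0: node(0,0) S=138.7000 payoff=0.0000 vs cont=20.4489 → 20.4489 [wait]  ⇒ S*(0)=-

price = 20.4489
boundary = - - - 69.9458 55.6746 69.9458 87.8753 69.9458
tree:
20.4489
29.5772 11.4699
41.5223 17.9352 4.9952
56.3342 27.2711 8.6381 1.2911
70.6054 40.0535 14.6458 2.5447 0.0000
81.9648 56.3342 24.1759 5.0156 0.0000 0.0000
91.0066 70.6054 38.4047 9.8857 0.0000 0.0000 0.0000
98.2035 81.9648 56.3342 19.4848 0.0000 0.0000 0.0000 0.0000
103.9320 91.0066 70.6054 38.4047 0.0000 0.0000 0.0000 0.0000 0.0000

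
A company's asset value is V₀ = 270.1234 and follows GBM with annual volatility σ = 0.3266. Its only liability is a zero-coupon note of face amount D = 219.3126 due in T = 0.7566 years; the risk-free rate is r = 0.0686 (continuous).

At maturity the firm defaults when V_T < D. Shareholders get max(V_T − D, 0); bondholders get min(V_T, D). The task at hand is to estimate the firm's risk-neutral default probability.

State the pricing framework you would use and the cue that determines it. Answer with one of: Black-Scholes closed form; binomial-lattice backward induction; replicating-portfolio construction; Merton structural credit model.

Key observation: the asked-for credit quantity lives on the firm's capital structure — asset value, asset volatility, debt face 219.3126 — which is the structural model's domain.

framework: Merton structural credit model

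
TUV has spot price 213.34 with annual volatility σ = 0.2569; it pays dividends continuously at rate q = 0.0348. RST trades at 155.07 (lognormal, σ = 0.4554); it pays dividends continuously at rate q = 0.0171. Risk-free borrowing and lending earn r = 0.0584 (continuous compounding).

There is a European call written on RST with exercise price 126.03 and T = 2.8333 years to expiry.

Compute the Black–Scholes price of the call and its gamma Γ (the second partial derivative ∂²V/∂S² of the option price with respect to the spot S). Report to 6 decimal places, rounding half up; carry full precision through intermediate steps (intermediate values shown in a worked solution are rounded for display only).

price = 61.607678
Γ = 0.002310

σ√T = 0.4554·√2.8333 = 0.766548
d₁ = (ln(S/K) + (r−q+σ²/2)T) / (σ√T) = (ln(155.07/126.03) + (0.0584−0.0171+0.4554²/2)·2.8333) / 0.766548 = (0.207357 + 0.410813) / 0.766548 = 0.806433
d₂ = d₁ − σ√T = 0.806433 − 0.766548 = 0.039885
e^{−rT} = 0.847500
e^{−qT} = 0.952706
N(d₁) = 0.790003,  N(d₂) = 0.515908
Call price V = S·e^{−qT}·N(d₁) − K·e^{−rT}·N(d₂) = 116.711990 − 55.104312 = 61.607678
φ(d₁) = (1/√(2π))·e^{−d₁²/2} = 0.288198
Γ = e^{−qT}·φ(d₁) / (S·σ·√T) = 0.002310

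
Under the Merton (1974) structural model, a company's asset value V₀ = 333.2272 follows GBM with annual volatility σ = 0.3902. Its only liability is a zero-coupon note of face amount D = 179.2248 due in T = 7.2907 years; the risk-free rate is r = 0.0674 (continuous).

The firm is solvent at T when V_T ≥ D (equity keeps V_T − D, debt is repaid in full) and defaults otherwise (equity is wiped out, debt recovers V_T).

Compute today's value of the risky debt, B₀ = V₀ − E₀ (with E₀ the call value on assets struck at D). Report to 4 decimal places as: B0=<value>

B0=95.8397

Work the structural quantities from V₀ = 333.2272 against face 179.2248:
d₁ = [ln(V₀/D) + (r + σ²/2)T] / (σ√T)
   = [ln(333.2272/179.2248) + (0.0674 + 0.5·0.3902²)·7.2907] / (0.3902·√7.2907)
   = [0.620184 + 1.046420] / 1.053591 = 1.581832
d₂ = d₁ − σ√T = 1.581832 − 1.053591 = 0.528242
N(d₁) = 0.943156,  N(d₂) = 0.701334,  e^(−rT) = 0.611773
E₀ = V₀·N(d₁) − D·e^(−rT)·N(d₂)
   = 333.2272·0.943156 − 179.2248·0.611773·0.701334 = 237.387480
B₀ = V₀ − E₀ = 333.2272 − 237.387480 = 95.839720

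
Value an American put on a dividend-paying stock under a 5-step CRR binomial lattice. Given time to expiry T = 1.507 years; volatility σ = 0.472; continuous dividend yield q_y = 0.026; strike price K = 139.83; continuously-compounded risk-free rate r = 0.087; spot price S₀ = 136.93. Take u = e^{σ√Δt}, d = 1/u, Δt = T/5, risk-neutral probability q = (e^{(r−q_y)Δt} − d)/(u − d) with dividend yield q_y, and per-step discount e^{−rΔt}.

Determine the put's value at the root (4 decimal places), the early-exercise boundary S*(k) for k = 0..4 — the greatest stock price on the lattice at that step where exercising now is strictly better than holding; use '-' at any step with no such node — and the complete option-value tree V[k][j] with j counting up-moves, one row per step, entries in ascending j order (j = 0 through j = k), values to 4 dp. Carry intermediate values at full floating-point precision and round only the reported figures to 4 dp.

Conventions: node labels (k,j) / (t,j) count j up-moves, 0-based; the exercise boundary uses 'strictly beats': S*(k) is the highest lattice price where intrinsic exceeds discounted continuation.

params: Δt=0.30140 u=1.29580 d=0.77172 q=0.47098 e^(-rΔt)=0.97412
t_5 payoffs: 102.3491 76.8960 34.1578 0.0000 0.0000 0.0000
t_4: node(4,0) S=48.5677 payoff=91.2623 vs cont=88.0224 → 91.2623 [stop]  node(4,1) S=81.5499 payoff=58.2801 vs cont=55.2978 → 58.2801 [stop]  node(4,2) S=136.9300 payoff=2.9000 vs cont=17.6023 → 17.6023 [wait]  node(4,3) S=229.9185 payoff=0.0000 vs cont=0.0000 → 0.0000 [wait]  node(4,4) S=386.0551 payoff=0.0000 vs cont=0.0000 → 0.0000 [wait]  ⇒ S*(4)=81.5499
t_3: node(3,0) S=62.9340 payoff=76.8960 vs cont=73.7683 → 76.8960 [stop]  node(3,1) S=105.6722 payoff=34.1578 vs cont=38.1090 → 38.1090 [wait]  node(3,2) S=177.4338 payoff=0.0000 vs cont=9.0709 → 9.0709 [wait]  node(3,3) S=297.9282 payoff=0.0000 vs cont=0.0000 → 0.0000 [wait]  ⇒ S*(3)=62.9340
t_2: node(2,0) S=81.5499 payoff=58.2801 vs cont=57.1106 → 58.2801 [stop]  node(2,1) S=136.9300 payoff=2.9000 vs cont=23.8002 → 23.8002 [wait]  node(2,2) S=229.9185 payoff=0.0000 vs cont=4.6745 → 4.6745 [wait]  ⇒ S*(2)=81.5499
t_1: node(1,0) S=105.6722 payoff=34.1578 vs cont=40.9526 → 40.9526 [wait]  node(1,1) S=177.4338 payoff=0.0000 vs cont=14.4094 → 14.4094 [wait]  ⇒ S*(1)=-
t_0: node(0,0) S=136.9300 payoff=2.9000 vs cont=27.7148 → 27.7148 [wait]  ⇒ S*(0)=-

price = 27.7148
boundary = - - 81.5499 62.9340 81.5499
tree:
27.7148
40.9526 14.4094
58.2801 23.8002 4.6745
76.8960 38.1090 9.0709 0.0000
91.2623 58.2801 17.6023 0.0000 0.0000
102.3491 76.8960 34.1578 0.0000 0.0000 0.0000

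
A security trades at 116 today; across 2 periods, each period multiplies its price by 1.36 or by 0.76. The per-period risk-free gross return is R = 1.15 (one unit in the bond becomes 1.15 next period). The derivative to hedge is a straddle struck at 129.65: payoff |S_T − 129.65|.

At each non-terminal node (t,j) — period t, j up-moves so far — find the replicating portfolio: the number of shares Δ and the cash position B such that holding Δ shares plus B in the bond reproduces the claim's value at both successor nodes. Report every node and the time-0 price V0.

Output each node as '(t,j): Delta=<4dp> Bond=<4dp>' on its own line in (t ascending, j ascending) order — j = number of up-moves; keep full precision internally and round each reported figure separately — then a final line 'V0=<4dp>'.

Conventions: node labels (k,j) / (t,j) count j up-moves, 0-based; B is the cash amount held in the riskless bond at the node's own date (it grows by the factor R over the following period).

Arbitrage-free pricing uses the up-move probability p* = (R−d)/(u−d) = 0.6500, discounting each step at R = 1.15.
At maturity the claim pays: V(2,0)=62.6484, V(2,1)=9.7524, V(2,2)=84.9036
  t=1,j=0: stock 88.1600 → up 119.8976 (V=9.7524), down 67.0016 (V=62.6484). Price 24.5791; hedge Δ=-1.0000, bond B=112.7391.
  t=1,j=1: stock 157.7600 → up 214.5536 (V=84.9036), down 119.8976 (V=9.7524). Price 50.9571; hedge Δ=0.7939, bond B=-74.2949.
  t=0,j=0: stock 116.0000 → up 157.7600 (V=50.9571), down 88.1600 (V=24.5791). Price 36.2825; hedge Δ=0.3790, bond B=-7.6809.
Sanity check at the root: Δ(0,0)·S0 + B(0,0) reproduces V0 = 36.2825.

(0,0): Delta=0.3790 Bond=-7.6809
(1,0): Delta=-1.0000 Bond=112.7391
(1,1): Delta=0.7939 Bond=-74.2949
V0=36.2825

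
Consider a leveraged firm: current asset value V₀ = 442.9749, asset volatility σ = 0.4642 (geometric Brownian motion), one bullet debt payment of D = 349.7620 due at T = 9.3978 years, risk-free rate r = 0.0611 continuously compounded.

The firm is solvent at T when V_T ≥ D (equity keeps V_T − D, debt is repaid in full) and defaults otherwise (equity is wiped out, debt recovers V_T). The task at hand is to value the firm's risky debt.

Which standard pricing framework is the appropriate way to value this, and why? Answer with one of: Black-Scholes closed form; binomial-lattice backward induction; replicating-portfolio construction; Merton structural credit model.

Key observation: the question is about default risk generated by asset-value dynamics against a debt face of 349.7620 — the structural framework prices exactly that.

framework: Merton structural credit model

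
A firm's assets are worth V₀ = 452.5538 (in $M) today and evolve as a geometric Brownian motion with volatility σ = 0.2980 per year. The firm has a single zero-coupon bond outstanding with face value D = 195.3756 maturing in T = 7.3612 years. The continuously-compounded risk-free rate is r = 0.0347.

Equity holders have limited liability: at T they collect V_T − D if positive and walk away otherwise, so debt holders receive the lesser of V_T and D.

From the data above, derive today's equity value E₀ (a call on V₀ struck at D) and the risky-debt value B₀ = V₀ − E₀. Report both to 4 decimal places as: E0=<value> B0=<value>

Equity is a call on the firm's assets struck at D = 195.3756:
d₁ = [ln(V₀/D) + (r + σ²/2)T] / (σ√T)
   = [ln(452.5538/195.3756) + (0.0347 + 0.5·0.2980²)·7.3612] / (0.2980·√7.3612)
   = [0.839983 + 0.582286] / 0.808520 = 1.759102
d₂ = d₁ − σ√T = 1.759102 − 0.808520 = 0.950582
N(d₁) = 0.960720,  N(d₂) = 0.829092,  e^(−rT) = 0.774581
E₀ = V₀·N(d₁) − D·e^(−rT)·N(d₂)
   = 452.5538·0.960720 − 195.3756·0.774581·0.829092 = 309.307555
B₀ = V₀ − E₀ = 452.5538 − 309.307555 = 143.246245

E0=309.3076 B0=143.2462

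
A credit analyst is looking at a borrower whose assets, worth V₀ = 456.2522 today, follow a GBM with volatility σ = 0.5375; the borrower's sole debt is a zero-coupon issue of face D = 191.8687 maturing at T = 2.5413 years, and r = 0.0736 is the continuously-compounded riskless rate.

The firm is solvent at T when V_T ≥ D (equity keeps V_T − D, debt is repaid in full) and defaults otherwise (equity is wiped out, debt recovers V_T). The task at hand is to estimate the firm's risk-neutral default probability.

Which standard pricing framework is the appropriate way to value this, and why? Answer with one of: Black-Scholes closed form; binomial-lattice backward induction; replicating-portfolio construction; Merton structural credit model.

framework: Merton structural credit model

Key observation: the question is about default risk generated by asset-value dynamics against a debt face of 191.8687 — the structural framework prices exactly that.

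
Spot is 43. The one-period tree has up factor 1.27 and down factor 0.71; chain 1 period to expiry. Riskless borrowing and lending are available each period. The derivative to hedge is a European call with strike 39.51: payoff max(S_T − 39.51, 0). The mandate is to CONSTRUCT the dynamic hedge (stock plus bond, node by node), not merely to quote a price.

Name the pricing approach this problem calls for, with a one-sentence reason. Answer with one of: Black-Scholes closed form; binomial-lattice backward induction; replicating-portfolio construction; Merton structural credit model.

Key observation: since the answer must list Δ and B at each node of the 1.27/0.71 lattice on 43, the replicating-portfolio method — solving the two-state system at every node — is the one that applies.

framework: replicating-portfolio construction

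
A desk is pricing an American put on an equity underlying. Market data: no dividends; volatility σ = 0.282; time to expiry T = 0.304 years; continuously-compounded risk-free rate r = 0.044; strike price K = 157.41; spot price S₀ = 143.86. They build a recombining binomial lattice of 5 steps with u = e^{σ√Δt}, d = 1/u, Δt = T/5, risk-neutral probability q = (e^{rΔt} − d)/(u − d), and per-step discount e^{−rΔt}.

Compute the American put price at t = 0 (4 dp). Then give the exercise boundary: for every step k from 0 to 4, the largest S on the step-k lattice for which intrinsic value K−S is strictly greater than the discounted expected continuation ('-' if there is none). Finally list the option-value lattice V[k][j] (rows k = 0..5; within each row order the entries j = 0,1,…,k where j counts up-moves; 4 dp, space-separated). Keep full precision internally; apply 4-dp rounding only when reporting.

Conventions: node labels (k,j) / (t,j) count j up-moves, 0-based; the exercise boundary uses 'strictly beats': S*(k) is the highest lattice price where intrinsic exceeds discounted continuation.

Δt=0.06080, u=1.07201, d=0.93283, q=0.50187, disc=e^(-rΔt)=0.99733
k=5 terminal: V=max(K-S,0) → 55.7974 40.6364 23.2134 3.1908 0.0000 0.0000
k=4: j=0 S=108.9296 intr=48.4804 cont=48.0598 V=48.4804[EX]; j=1 S=125.1823 intr=32.2277 cont=31.8071 V=32.2277[EX]; j=2 S=143.8600 intr=13.5500 cont=13.1295 V=13.5500[EX]; j=3 S=165.3244 intr=0.0000 cont=1.5852 V=1.5852[hold]; j=4 S=189.9914 intr=0.0000 cont=0.0000 V=0.0000[hold]  S*(4)=143.8600
k=3: j=0 S=116.7736 intr=40.6364 cont=40.2159 V=40.6364[EX]; j=1 S=134.1966 intr=23.2134 cont=22.7928 V=23.2134[EX]; j=2 S=154.2192 intr=3.1908 cont=7.5251 V=7.5251[hold]; j=3 S=177.2293 intr=0.0000 cont=0.7875 V=0.7875[hold]  S*(3)=134.1966
k=2: j=0 S=125.1823 intr=32.2277 cont=31.8071 V=32.2277[EX]; j=1 S=143.8600 intr=13.5500 cont=15.2989 V=15.2989[hold]; j=2 S=165.3244 intr=0.0000 cont=4.1326 V=4.1326[hold]  S*(2)=125.1823
k=1: j=0 S=134.1966 intr=23.2134 cont=23.6682 V=23.6682[hold]; j=1 S=154.2192 intr=3.1908 cont=9.6690 V=9.6690[hold]  S*(1)=-
k=0: j=0 S=143.8600 intr=13.5500 cont=16.5980 V=16.5980[hold]  S*(0)=-

price = 16.5980
boundary = - - 125.1823 134.1966 143.8600
tree:
16.5980
23.6682 9.6690
32.2277 15.2989 4.1326
40.6364 23.2134 7.5251 0.7875
48.4804 32.2277 13.5500 1.5852 0.0000
55.7974 40.6364 23.2134 3.1908 0.0000 0.0000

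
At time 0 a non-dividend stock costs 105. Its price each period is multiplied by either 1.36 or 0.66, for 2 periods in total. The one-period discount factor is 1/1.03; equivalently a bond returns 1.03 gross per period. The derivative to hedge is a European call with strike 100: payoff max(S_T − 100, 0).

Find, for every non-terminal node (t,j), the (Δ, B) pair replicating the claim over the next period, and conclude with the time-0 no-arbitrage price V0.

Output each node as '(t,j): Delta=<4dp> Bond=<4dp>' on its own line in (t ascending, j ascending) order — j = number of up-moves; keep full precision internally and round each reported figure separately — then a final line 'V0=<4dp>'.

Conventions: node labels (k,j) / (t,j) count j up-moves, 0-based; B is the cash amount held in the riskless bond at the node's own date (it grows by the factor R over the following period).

Under the risk-neutral measure, an up-move has probability p* = (R−d)/(u−d) = 0.5286 and values discount at R = 1.03.
Payoffs at expiry: V(2,0)=0.0000, V(2,1)=0.0000, V(2,2)=94.2080
  t=1,j=0: stock 69.3000 → up 94.2480 (V=0.0000), down 45.7380 (V=0.0000). Price 0.0000; hedge Δ=0.0000, bond B=0.0000.
  t=1,j=1: stock 142.8000 → up 194.2080 (V=94.2080), down 94.2480 (V=0.0000). Price 48.3453; hedge Δ=0.9425, bond B=-86.2376.
  t=0,j=0: stock 105.0000 → up 142.8000 (V=48.3453), down 69.3000 (V=0.0000). Price 24.8097; hedge Δ=0.6578, bond B=-44.2551.
As a check, the time-0 holding Δ(0,0)·S0 + B(0,0) comes to 24.8097 — exactly V0.

(0,0): Delta=0.6578 Bond=-44.2551
(1,0): Delta=0.0000 Bond=0.0000
(1,1): Delta=0.9425 Bond=-86.2376
V0=24.8097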